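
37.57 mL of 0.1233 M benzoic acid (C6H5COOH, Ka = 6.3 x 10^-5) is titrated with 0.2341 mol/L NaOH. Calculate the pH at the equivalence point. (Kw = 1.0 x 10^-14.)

n(C6H5COOH) = 0.1233 x 0.03757 = 0.004632 mol; V(NaOH) at equivalence = 0.004632/0.2341 = 0.01979 L.
At equivalence all the acid is converted to C6H5COO-; total volume = 0.03757 + 0.01979 = 0.05736 L, so [C6H5COO-] = 0.004632/0.05736 = 0.08076 M.
Kb = Kw/Ka = 1.0e-14 / 6.3 x 10^-5 = 1.59e-10.
[OH^-] = sqrt(Kb x [C6H5COO-]) = sqrt(1.59e-10 x 0.08076) = 3.58e-6 M.
pOH = 5.45, so pH = 14.00 - 5.45 = 8.55.

8.55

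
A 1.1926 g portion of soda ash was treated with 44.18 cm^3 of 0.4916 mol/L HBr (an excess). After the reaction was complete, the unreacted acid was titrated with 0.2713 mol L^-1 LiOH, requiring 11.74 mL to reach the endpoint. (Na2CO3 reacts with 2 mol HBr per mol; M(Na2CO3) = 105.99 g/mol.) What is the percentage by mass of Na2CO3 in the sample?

82.4%

Total n(HBr) added = 0.4916 x 0.04418 = 0.02172 mol.
n(LiOH) used = 0.2713 x 0.01174 = 0.003185 mol, which equals the excess n(HBr).
So n(HBr) consumed by the sample = 0.02172 - 0.003185 = 0.01853 mol.
n(Na2CO3) = 0.01853 / 2 = 0.009267 mol.
mass Na2CO3 = 0.009267 x 105.99 = 0.9822 g, so %Na2CO3 = 0.9822/1.1926 x 100 = 82.4%.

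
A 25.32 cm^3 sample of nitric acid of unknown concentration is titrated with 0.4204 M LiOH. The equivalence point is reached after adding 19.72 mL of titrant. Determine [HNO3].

n(LiOH) delivered = 0.4204 x 0.01972 = 0.008290 mol.
For a 1:1 reaction, n(HNO3) = 0.008290 mol.
[HNO3] = 0.008290 mol / 0.02532 L = 0.327 M.

0.327 M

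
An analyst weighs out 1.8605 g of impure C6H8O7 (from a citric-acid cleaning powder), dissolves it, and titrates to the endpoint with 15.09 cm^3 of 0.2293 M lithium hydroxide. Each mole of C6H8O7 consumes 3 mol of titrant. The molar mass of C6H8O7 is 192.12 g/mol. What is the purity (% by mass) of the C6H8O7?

n(LiOH) = 0.2293 x 0.01509 = 0.003460 mol.
n(C6H8O7) = 0.003460 / 3 = 0.001153 mol.
mass of C6H8O7 = 0.001153 x 192.12 = 0.2216 g.
% purity = 0.2216 / 1.8605 x 100 = 11.9%.

11.9%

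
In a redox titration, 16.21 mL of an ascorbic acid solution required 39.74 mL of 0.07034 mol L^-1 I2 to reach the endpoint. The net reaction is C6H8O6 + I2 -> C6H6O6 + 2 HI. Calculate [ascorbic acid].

n(I2) = 0.07034 x 0.03974 = 0.002795 mol.
From the balanced equation, 1 mol I2 reacts with 1 mol ascorbic acid, so n(ascorbic acid) = 0.002795 x 1/1 = 0.002795 mol.
[ascorbic acid] = 0.002795 / 0.01621 L = 0.172 M.

0.172 M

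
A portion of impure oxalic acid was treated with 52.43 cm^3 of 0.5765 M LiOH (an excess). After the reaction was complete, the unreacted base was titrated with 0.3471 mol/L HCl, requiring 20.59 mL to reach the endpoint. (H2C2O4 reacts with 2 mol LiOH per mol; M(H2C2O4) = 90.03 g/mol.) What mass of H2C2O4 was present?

Total n(LiOH) added = 0.5765 x 0.05243 = 0.03023 mol.
n(HCl) used = 0.3471 x 0.02059 = 0.007147 mol, which equals the excess n(LiOH).
So n(LiOH) consumed by the sample = 0.03023 - 0.007147 = 0.02308 mol.
n(H2C2O4) = 0.02308 / 2 = 0.01154 mol.
mass = 0.01154 mol x 90.03 g/mol = 1.04 g.

1.04 g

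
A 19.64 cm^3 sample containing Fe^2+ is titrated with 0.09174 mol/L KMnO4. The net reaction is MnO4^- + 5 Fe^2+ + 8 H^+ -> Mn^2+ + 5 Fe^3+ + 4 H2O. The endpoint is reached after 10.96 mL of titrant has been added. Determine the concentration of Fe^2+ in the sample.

n(KMnO4) = 0.09174 x 0.01096 = 0.001005 mol.
From the balanced equation, 1 mol KMnO4 reacts with 5 mol Fe^2+, so n(Fe^2+) = 0.001005 x 5/1 = 0.005027 mol.
[Fe^2+] = 0.005027 / 0.01964 L = 0.256 M.

0.256 M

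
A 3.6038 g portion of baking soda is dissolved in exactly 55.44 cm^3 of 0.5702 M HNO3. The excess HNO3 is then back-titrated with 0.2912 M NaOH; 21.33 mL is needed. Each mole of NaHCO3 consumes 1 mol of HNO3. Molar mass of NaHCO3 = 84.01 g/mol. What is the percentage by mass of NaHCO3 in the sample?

Total n(HNO3) added = 0.5702 x 0.05544 = 0.03161 mol.
n(NaOH) used = 0.2912 x 0.02133 = 0.006211 mol, which equals the excess n(HNO3).
So n(HNO3) consumed by the sample = 0.03161 - 0.006211 = 0.02540 mol.
n(NaHCO3) = 0.02540 / 1 = 0.02540 mol.
mass NaHCO3 = 0.02540 x 84.01 = 2.134 g, so %NaHCO3 = 2.134/3.6038 x 100 = 59.2%.

59.2%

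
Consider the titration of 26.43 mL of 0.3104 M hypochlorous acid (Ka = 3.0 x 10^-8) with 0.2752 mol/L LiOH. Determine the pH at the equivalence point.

10.34

n(HClO) = 0.3104 x 0.02643 = 0.008204 mol; V(LiOH) at equivalence = 0.008204/0.2752 = 0.02981 L.
At equivalence all the acid is converted to ClO-; total volume = 0.02643 + 0.02981 = 0.05624 L, so [ClO-] = 0.008204/0.05624 = 0.1459 M.
Kb = Kw/Ka = 1.0e-14 / 3.0 x 10^-8 = 3.33e-7.
[OH^-] = sqrt(Kb x [ClO-]) = sqrt(3.33e-7 x 0.1459) = 0.000221 M.
pOH = 3.66, so pH = 14.00 - 3.66 = 10.34.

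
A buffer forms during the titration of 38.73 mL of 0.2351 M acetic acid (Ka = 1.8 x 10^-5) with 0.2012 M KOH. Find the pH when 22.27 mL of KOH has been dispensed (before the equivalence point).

4.73

Initial n(CH3COOH) = 0.2351 x 0.03873 = 0.009105 mol.
n(KOH) added = 0.2012 x 0.02227 = 0.004481 mol, converting that many moles of CH3COOH to CH3COO-.
Remaining n(CH3COOH) = 0.004625 mol; n(CH3COO-) = 0.004481 mol.
By Henderson-Hasselbalch, pH = pKa + log([A^-]/[HA]) = 4.74 + log(0.004481/0.004625) = 4.74 + (-0.01) = 4.73.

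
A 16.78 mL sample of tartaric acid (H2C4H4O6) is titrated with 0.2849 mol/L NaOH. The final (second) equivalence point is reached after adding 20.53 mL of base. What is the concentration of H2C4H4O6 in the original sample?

0.174 M

n(NaOH) = 0.2849 x 0.02053 = 0.005849 mol.
At the final (second) equivalence point, 2 mol OH^- react per mol H2C4H4O6, so n(H2C4H4O6) = 0.005849 / 2 = 0.002924 mol.
[H2C4H4O6] = 0.002924 / 0.01678 L = 0.174 M.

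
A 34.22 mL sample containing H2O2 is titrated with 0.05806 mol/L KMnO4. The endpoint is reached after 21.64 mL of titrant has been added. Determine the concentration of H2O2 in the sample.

0.0918 M

n(KMnO4) = 0.05806 x 0.02164 = 0.001256 mol.
From the balanced equation, 2 mol KMnO4 reacts with 5 mol H2O2, so n(H2O2) = 0.001256 x 5/2 = 0.003141 mol.
[H2O2] = 0.003141 / 0.03422 L = 0.0918 M.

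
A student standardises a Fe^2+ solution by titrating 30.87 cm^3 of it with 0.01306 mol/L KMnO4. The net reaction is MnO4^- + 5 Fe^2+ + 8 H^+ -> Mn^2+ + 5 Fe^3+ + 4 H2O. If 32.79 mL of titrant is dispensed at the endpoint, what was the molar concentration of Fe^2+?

n(KMnO4) = 0.01306 x 0.03279 = 0.0004282 mol.
From the balanced equation, 1 mol KMnO4 reacts with 5 mol Fe^2+, so n(Fe^2+) = 0.0004282 x 5/1 = 0.002141 mol.
[Fe^2+] = 0.002141 / 0.03087 L = 0.0694 M.

0.0694 M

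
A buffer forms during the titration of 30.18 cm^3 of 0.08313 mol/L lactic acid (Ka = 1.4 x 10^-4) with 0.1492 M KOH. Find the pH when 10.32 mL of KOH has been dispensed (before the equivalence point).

4.05

Initial n(HC3H5O3) = 0.08313 x 0.03018 = 0.002509 mol.
n(KOH) added = 0.1492 x 0.01032 = 0.001540 mol, converting that many moles of HC3H5O3 to C3H5O3-.
Remaining n(HC3H5O3) = 0.0009691 mol; n(C3H5O3-) = 0.001540 mol.
By Henderson-Hasselbalch, pH = pKa + log([A^-]/[HA]) = 3.85 + log(0.001540/0.0009691) = 3.85 + (+0.20) = 4.05.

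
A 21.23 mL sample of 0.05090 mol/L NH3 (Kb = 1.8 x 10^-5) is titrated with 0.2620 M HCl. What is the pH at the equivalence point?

n(NH3) = 0.05090 x 0.02123 = 0.001081 mol; V(HCl) at equivalence = 0.001081/0.2620 = 0.004124 L.
At equivalence the base is fully converted to NH4+; total volume = 0.02535 L, so [NH4+] = 0.001081/0.02535 = 0.04262 M.
Ka(NH4+) = Kw/Kb = 1.0e-14 / 1.8 x 10^-5 = 5.56e-10.
[H^+] = sqrt(Ka x [NH4+]) = sqrt(5.56e-10 x 0.04262) = 4.87e-6 M.
pH = -log(4.87e-6) = 5.31.

5.31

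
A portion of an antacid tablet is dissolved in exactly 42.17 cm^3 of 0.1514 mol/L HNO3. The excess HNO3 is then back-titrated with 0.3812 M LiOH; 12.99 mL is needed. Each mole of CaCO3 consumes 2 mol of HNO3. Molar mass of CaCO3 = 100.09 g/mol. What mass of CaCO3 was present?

Total n(HNO3) added = 0.1514 x 0.04217 = 0.006385 mol.
n(LiOH) used = 0.3812 x 0.01299 = 0.004952 mol, which equals the excess n(HNO3).
So n(HNO3) consumed by the sample = 0.006385 - 0.004952 = 0.001433 mol.
n(CaCO3) = 0.001433 / 2 = 0.0007164 mol.
mass = 0.0007164 mol x 100.09 g/mol = 0.0717 g.

0.0717 g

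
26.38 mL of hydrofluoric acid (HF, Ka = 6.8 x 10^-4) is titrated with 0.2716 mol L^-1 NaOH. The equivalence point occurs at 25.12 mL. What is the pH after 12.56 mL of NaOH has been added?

12.56 mL is exactly half the equivalence volume (25.12/2), i.e. the half-equivalence point.
There, n(HA) = n(A^-), so pH = pKa = -log(6.8 x 10^-4) = 3.17.

3.17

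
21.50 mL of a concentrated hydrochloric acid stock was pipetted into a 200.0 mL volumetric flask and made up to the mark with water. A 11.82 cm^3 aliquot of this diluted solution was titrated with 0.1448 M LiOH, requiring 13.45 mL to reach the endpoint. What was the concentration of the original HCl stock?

n(LiOH) = 0.1448 x 0.01345 = 0.001948 mol.
n(HCl) in the aliquot = 0.001948 mol.
[diluted HCl] = 0.001948 / 0.01182 = 0.1648 M.
Dilution factor = 200.0/21.50 = 9.302, so [stock] = 0.1648 x 9.302 = 1.53 M.

1.53 M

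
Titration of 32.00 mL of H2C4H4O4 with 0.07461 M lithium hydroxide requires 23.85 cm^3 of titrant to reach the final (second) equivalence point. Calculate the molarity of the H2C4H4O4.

n(LiOH) = 0.07461 x 0.02385 = 0.001779 mol.
At the final (second) equivalence point, 2 mol OH^- react per mol H2C4H4O4, so n(H2C4H4O4) = 0.001779 / 2 = 0.0008897 mol.
[H2C4H4O4] = 0.0008897 / 0.03200 L = 0.0278 M.

0.0278 M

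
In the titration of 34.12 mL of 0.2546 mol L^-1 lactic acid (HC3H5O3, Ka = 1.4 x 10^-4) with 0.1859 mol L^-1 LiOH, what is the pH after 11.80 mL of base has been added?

Initial n(HC3H5O3) = 0.2546 x 0.03412 = 0.008687 mol.
n(LiOH) added = 0.1859 x 0.01180 = 0.002194 mol, converting that many moles of HC3H5O3 to C3H5O3-.
Remaining n(HC3H5O3) = 0.006493 mol; n(C3H5O3-) = 0.002194 mol.
By Henderson-Hasselbalch, pH = pKa + log([A^-]/[HA]) = 3.85 + log(0.002194/0.006493) = 3.85 + (-0.47) = 3.38.

3.38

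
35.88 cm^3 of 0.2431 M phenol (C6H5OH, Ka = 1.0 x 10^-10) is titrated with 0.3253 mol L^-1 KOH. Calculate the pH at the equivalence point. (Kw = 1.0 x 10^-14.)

n(C6H5OH) = 0.2431 x 0.03588 = 0.008722 mol; V(KOH) at equivalence = 0.008722/0.3253 = 0.02681 L.
At equivalence all the acid is converted to C6H5O-; total volume = 0.03588 + 0.02681 = 0.06269 L, so [C6H5O-] = 0.008722/0.06269 = 0.1391 M.
Kb = Kw/Ka = 1.0e-14 / 1.0 x 10^-10 = 0.000100.
[OH^-] = sqrt(Kb x [C6H5O-]) = sqrt(0.000100 x 0.1391) = 0.00373 M.
pOH = 2.43, so pH = 14.00 - 2.43 = 11.57.

11.57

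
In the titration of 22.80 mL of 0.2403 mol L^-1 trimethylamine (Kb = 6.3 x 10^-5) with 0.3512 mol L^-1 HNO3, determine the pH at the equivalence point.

5.32

n((CH3)3N) = 0.2403 x 0.02280 = 0.005479 mol; V(HNO3) at equivalence = 0.005479/0.3512 = 0.01560 L.
At equivalence the base is fully converted to (CH3)3NH+; total volume = 0.03840 L, so [(CH3)3NH+] = 0.005479/0.03840 = 0.1427 M.
Ka((CH3)3NH+) = Kw/Kb = 1.0e-14 / 6.3 x 10^-5 = 1.59e-10.
[H^+] = sqrt(Ka x [(CH3)3NH+]) = sqrt(1.59e-10 x 0.1427) = 4.76e-6 M.
pH = -log(4.76e-6) = 5.32.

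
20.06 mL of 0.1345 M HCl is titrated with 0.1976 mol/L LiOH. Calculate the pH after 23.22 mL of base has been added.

12.64

n(acid) = 0.1345 x 0.02006 = 0.002698 mol; n(LiOH) added = 0.1976 x 0.02322 = 0.004588 mol.
Base is in excess by 0.004588 - 0.002698 = 0.001890 mol in a total volume of 0.04328 L.
[OH^-] = 0.001890/0.04328 = 0.04367 M, so pOH = 1.36 and pH = 14.00 - 1.36 = 12.64.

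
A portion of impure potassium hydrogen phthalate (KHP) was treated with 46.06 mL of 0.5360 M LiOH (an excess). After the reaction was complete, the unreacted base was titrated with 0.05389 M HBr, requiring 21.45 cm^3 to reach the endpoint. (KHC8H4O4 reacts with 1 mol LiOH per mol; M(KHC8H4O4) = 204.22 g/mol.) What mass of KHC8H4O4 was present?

4.81 g

Total n(LiOH) added = 0.5360 x 0.04606 = 0.02469 mol.
n(HBr) used = 0.05389 x 0.02145 = 0.001156 mol, which equals the excess n(LiOH).
So n(LiOH) consumed by the sample = 0.02469 - 0.001156 = 0.02353 mol.
n(KHC8H4O4) = 0.02353 / 1 = 0.02353 mol.
mass = 0.02353 mol x 204.22 g/mol = 4.81 g.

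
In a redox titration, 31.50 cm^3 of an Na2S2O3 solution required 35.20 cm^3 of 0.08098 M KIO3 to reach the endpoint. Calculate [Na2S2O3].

0.543 M

n(KIO3) = 0.08098 x 0.03520 = 0.002850 mol.
From the balanced equation, 1 mol KIO3 reacts with 6 mol Na2S2O3, so n(Na2S2O3) = 0.002850 x 6/1 = 0.01710 mol.
[Na2S2O3] = 0.01710 / 0.03150 L = 0.543 M.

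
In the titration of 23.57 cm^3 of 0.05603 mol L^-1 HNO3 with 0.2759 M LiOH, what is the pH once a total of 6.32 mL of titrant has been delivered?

12.15

n(acid) = 0.05603 x 0.02357 = 0.001321 mol; n(LiOH) added = 0.2759 x 0.006320 = 0.001744 mol.
Base is in excess by 0.001744 - 0.001321 = 0.0004231 mol in a total volume of 0.02989 L.
[OH^-] = 0.0004231/0.02989 = 0.01415 M, so pOH = 1.85 and pH = 14.00 - 1.85 = 12.15.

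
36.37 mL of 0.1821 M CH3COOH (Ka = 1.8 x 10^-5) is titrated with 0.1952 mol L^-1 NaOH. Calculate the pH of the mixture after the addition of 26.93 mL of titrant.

5.33

Initial n(CH3COOH) = 0.1821 x 0.03637 = 0.006623 mol.
n(NaOH) added = 0.1952 x 0.02693 = 0.005257 mol, converting that many moles of CH3COOH to CH3COO-.
Remaining n(CH3COOH) = 0.001366 mol; n(CH3COO-) = 0.005257 mol.
By Henderson-Hasselbalch, pH = pKa + log([A^-]/[HA]) = 4.74 + log(0.005257/0.001366) = 4.74 + (+0.59) = 5.33.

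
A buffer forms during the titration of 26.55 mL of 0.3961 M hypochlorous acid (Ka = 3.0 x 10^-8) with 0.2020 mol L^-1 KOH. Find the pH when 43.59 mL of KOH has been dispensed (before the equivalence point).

8.23

Initial n(HClO) = 0.3961 x 0.02655 = 0.01052 mol.
n(KOH) added = 0.2020 x 0.04359 = 0.008805 mol, converting that many moles of HClO to ClO-.
Remaining n(HClO) = 0.001711 mol; n(ClO-) = 0.008805 mol.
By Henderson-Hasselbalch, pH = pKa + log([A^-]/[HA]) = 7.52 + log(0.008805/0.001711) = 7.52 + (+0.71) = 8.23.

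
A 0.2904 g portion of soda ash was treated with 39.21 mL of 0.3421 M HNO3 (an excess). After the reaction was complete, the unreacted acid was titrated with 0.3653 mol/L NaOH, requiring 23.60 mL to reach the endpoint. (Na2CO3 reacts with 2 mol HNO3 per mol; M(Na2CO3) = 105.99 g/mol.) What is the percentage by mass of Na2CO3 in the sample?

87.5%

Total n(HNO3) added = 0.3421 x 0.03921 = 0.01341 mol.
n(NaOH) used = 0.3653 x 0.02360 = 0.008621 mol, which equals the excess n(HNO3).
So n(HNO3) consumed by the sample = 0.01341 - 0.008621 = 0.004793 mol.
n(Na2CO3) = 0.004793 / 2 = 0.002396 mol.
mass Na2CO3 = 0.002396 x 105.99 = 0.2540 g, so %Na2CO3 = 0.2540/0.2904 x 100 = 87.5%.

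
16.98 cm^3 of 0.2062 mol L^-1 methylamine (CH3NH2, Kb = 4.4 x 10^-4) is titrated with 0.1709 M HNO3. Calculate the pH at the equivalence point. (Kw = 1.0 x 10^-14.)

n(CH3NH2) = 0.2062 x 0.01698 = 0.003501 mol; V(HNO3) at equivalence = 0.003501/0.1709 = 0.02049 L.
At equivalence the base is fully converted to CH3NH3+; total volume = 0.03747 L, so [CH3NH3+] = 0.003501/0.03747 = 0.09345 M.
Ka(CH3NH3+) = Kw/Kb = 1.0e-14 / 4.4 x 10^-4 = 2.27e-11.
[H^+] = sqrt(Ka x [CH3NH3+]) = sqrt(2.27e-11 x 0.09345) = 1.46e-6 M.
pH = -log(1.46e-6) = 5.84.

5.84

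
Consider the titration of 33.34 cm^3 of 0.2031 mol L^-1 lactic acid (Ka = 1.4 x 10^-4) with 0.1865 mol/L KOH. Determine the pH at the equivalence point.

8.42

n(HC3H5O3) = 0.2031 x 0.03334 = 0.006771 mol; V(KOH) at equivalence = 0.006771/0.1865 = 0.03631 L.
At equivalence all the acid is converted to C3H5O3-; total volume = 0.03334 + 0.03631 = 0.06965 L, so [C3H5O3-] = 0.006771/0.06965 = 0.09722 M.
Kb = Kw/Ka = 1.0e-14 / 1.4 x 10^-4 = 7.14e-11.
[OH^-] = sqrt(Kb x [C3H5O3-]) = sqrt(7.14e-11 x 0.09722) = 2.64e-6 M.
pOH = 5.58, so pH = 14.00 - 5.58 = 8.42.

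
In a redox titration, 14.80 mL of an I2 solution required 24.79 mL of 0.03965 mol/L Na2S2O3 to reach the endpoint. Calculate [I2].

0.0332 M

n(Na2S2O3) = 0.03965 x 0.02479 = 0.0009829 mol.
From the balanced equation, 2 mol Na2S2O3 reacts with 1 mol I2, so n(I2) = 0.0009829 x 1/2 = 0.0004915 mol.
[I2] = 0.0004915 / 0.01480 L = 0.0332 M.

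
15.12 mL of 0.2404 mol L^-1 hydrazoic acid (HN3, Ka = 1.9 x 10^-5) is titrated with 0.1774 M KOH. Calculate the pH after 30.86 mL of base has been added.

12.60

n(acid) = 0.2404 x 0.01512 = 0.003635 mol; n(KOH) added = 0.1774 x 0.03086 = 0.005475 mol.
Base is in excess by 0.005475 - 0.003635 = 0.001840 mol in a total volume of 0.04598 L.
[OH^-] = 0.001840/0.04598 = 0.04001 M, so pOH = 1.40 and pH = 14.00 - 1.40 = 12.60.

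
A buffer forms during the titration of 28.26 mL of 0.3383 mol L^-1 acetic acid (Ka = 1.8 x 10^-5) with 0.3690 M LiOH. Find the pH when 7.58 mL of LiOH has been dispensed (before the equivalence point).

Initial n(CH3COOH) = 0.3383 x 0.02826 = 0.009560 mol.
n(LiOH) added = 0.3690 x 0.007580 = 0.002797 mol, converting that many moles of CH3COOH to CH3COO-.
Remaining n(CH3COOH) = 0.006763 mol; n(CH3COO-) = 0.002797 mol.
By Henderson-Hasselbalch, pH = pKa + log([A^-]/[HA]) = 4.74 + log(0.002797/0.006763) = 4.74 + (-0.38) = 4.36.

4.36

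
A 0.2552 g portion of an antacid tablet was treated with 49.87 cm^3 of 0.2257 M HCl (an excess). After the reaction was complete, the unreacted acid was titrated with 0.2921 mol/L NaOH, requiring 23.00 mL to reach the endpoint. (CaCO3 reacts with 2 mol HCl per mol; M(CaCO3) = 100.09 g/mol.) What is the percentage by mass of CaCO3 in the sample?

89.0%

Total n(HCl) added = 0.2257 x 0.04987 = 0.01126 mol.
n(NaOH) used = 0.2921 x 0.02300 = 0.006718 mol, which equals the excess n(HCl).
So n(HCl) consumed by the sample = 0.01126 - 0.006718 = 0.004537 mol.
n(CaCO3) = 0.004537 / 2 = 0.002269 mol.
mass CaCO3 = 0.002269 x 100.09 = 0.2271 g, so %CaCO3 = 0.2271/0.2552 x 100 = 89.0%.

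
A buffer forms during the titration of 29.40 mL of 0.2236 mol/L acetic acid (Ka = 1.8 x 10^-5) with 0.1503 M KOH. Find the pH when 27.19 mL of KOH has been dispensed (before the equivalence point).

4.96

Initial n(CH3COOH) = 0.2236 x 0.02940 = 0.006574 mol.
n(KOH) added = 0.1503 x 0.02719 = 0.004087 mol, converting that many moles of CH3COOH to CH3COO-.
Remaining n(CH3COOH) = 0.002487 mol; n(CH3COO-) = 0.004087 mol.
By Henderson-Hasselbalch, pH = pKa + log([A^-]/[HA]) = 4.74 + log(0.004087/0.002487) = 4.74 + (+0.22) = 4.96.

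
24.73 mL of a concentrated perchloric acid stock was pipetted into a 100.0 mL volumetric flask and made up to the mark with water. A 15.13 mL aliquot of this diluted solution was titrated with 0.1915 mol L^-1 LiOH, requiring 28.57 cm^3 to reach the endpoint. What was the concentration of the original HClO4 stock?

1.46 M

n(LiOH) = 0.1915 x 0.02857 = 0.005471 mol.
n(HClO4) in the aliquot = 0.005471 mol.
[diluted HClO4] = 0.005471 / 0.01513 = 0.3616 M.
Dilution factor = 100.0/24.73 = 4.044, so [stock] = 0.3616 x 4.044 = 1.46 M.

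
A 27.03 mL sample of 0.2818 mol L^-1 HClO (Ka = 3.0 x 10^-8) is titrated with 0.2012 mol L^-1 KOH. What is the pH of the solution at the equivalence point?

10.30

n(HClO) = 0.2818 x 0.02703 = 0.007617 mol; V(KOH) at equivalence = 0.007617/0.2012 = 0.03786 L.
At equivalence all the acid is converted to ClO-; total volume = 0.02703 + 0.03786 = 0.06489 L, so [ClO-] = 0.007617/0.06489 = 0.1174 M.
Kb = Kw/Ka = 1.0e-14 / 3.0 x 10^-8 = 3.33e-7.
[OH^-] = sqrt(Kb x [ClO-]) = sqrt(3.33e-7 x 0.1174) = 0.000198 M.
pOH = 3.70, so pH = 14.00 - 3.70 = 10.30.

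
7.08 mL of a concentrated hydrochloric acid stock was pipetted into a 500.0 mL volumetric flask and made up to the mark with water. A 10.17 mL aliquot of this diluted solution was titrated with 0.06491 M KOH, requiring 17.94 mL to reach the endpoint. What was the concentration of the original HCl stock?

8.09 M

n(KOH) = 0.06491 x 0.01794 = 0.001164 mol.
n(HCl) in the aliquot = 0.001164 mol.
[diluted HCl] = 0.001164 / 0.01017 = 0.1145 M.
Dilution factor = 500.0/7.080 = 70.62, so [stock] = 0.1145 x 70.62 = 8.09 M.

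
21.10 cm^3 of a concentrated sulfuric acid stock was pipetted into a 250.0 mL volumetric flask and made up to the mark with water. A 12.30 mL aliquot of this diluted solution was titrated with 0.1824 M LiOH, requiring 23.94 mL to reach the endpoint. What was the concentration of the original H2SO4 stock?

n(LiOH) = 0.1824 x 0.02394 = 0.004367 mol.
n(H2SO4) in the aliquot = 0.004367 x 1/2 = 0.002183 mol.
[diluted H2SO4] = 0.002183 / 0.01230 = 0.1775 M.
Dilution factor = 250.0/21.10 = 11.85, so [stock] = 0.1775 x 11.85 = 2.10 M.

2.10 M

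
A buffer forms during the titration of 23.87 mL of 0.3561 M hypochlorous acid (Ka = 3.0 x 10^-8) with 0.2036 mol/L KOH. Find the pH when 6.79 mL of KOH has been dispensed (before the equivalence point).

Initial n(HClO) = 0.3561 x 0.02387 = 0.008500 mol.
n(KOH) added = 0.2036 x 0.006790 = 0.001382 mol, converting that many moles of HClO to ClO-.
Remaining n(HClO) = 0.007118 mol; n(ClO-) = 0.001382 mol.
By Henderson-Hasselbalch, pH = pKa + log([A^-]/[HA]) = 7.52 + log(0.001382/0.007118) = 7.52 + (-0.71) = 6.81.

6.81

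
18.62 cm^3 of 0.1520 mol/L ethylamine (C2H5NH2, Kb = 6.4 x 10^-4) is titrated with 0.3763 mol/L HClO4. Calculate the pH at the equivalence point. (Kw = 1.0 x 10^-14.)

n(C2H5NH2) = 0.1520 x 0.01862 = 0.002830 mol; V(HClO4) at equivalence = 0.002830/0.3763 = 0.007521 L.
At equivalence the base is fully converted to C2H5NH3+; total volume = 0.02614 L, so [C2H5NH3+] = 0.002830/0.02614 = 0.1083 M.
Ka(C2H5NH3+) = Kw/Kb = 1.0e-14 / 6.4 x 10^-4 = 1.56e-11.
[H^+] = sqrt(Ka x [C2H5NH3+]) = sqrt(1.56e-11 x 0.1083) = 1.30e-6 M.
pH = -log(1.30e-6) = 5.89.

5.89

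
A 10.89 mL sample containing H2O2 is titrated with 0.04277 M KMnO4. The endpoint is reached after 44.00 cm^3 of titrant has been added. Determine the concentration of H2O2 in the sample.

n(KMnO4) = 0.04277 x 0.04400 = 0.001882 mol.
From the balanced equation, 2 mol KMnO4 reacts with 5 mol H2O2, so n(H2O2) = 0.001882 x 5/2 = 0.004705 mol.
[H2O2] = 0.004705 / 0.01089 L = 0.432 M.

0.432 M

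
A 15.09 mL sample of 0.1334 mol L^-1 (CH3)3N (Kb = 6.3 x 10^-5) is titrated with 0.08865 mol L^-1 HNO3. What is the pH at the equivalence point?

5.54

n((CH3)3N) = 0.1334 x 0.01509 = 0.002013 mol; V(HNO3) at equivalence = 0.002013/0.08865 = 0.02271 L.
At equivalence the base is fully converted to (CH3)3NH+; total volume = 0.03780 L, so [(CH3)3NH+] = 0.002013/0.03780 = 0.05326 M.
Ka((CH3)3NH+) = Kw/Kb = 1.0e-14 / 6.3 x 10^-5 = 1.59e-10.
[H^+] = sqrt(Ka x [(CH3)3NH+]) = sqrt(1.59e-10 x 0.05326) = 2.91e-6 M.
pH = -log(2.91e-6) = 5.54.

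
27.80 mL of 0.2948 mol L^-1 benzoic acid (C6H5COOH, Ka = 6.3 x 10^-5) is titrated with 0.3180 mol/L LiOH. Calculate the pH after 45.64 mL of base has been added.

n(acid) = 0.2948 x 0.02780 = 0.008195 mol; n(LiOH) added = 0.3180 x 0.04564 = 0.01451 mol.
Base is in excess by 0.01451 - 0.008195 = 0.006318 mol in a total volume of 0.07344 L.
[OH^-] = 0.006318/0.07344 = 0.08603 M, so pOH = 1.07 and pH = 14.00 - 1.07 = 12.93.

12.93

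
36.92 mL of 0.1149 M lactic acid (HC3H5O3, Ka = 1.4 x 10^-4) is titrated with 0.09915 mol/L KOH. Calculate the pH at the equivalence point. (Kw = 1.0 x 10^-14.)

n(HC3H5O3) = 0.1149 x 0.03692 = 0.004242 mol; V(KOH) at equivalence = 0.004242/0.09915 = 0.04278 L.
At equivalence all the acid is converted to C3H5O3-; total volume = 0.03692 + 0.04278 = 0.07970 L, so [C3H5O3-] = 0.004242/0.07970 = 0.05322 M.
Kb = Kw/Ka = 1.0e-14 / 1.4 x 10^-4 = 7.14e-11.
[OH^-] = sqrt(Kb x [C3H5O3-]) = sqrt(7.14e-11 x 0.05322) = 1.95e-6 M.
pOH = 5.71, so pH = 14.00 - 5.71 = 8.29.

8.29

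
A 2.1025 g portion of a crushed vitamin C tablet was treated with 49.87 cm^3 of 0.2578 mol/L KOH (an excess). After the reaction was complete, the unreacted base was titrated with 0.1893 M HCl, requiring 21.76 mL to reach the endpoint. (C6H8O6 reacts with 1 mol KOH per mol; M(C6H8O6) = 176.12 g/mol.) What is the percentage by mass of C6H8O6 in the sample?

Total n(KOH) added = 0.2578 x 0.04987 = 0.01286 mol.
n(HCl) used = 0.1893 x 0.02176 = 0.004119 mol, which equals the excess n(KOH).
So n(KOH) consumed by the sample = 0.01286 - 0.004119 = 0.008737 mol.
n(C6H8O6) = 0.008737 / 1 = 0.008737 mol.
mass C6H8O6 = 0.008737 x 176.12 = 1.539 g, so %C6H8O6 = 1.539/2.1025 x 100 = 73.2%.

73.2%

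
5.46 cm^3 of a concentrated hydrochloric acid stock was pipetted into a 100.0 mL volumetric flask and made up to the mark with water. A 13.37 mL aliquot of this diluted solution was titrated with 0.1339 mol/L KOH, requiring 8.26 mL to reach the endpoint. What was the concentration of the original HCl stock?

1.52 M

n(KOH) = 0.1339 x 0.008260 = 0.001106 mol.
n(HCl) in the aliquot = 0.001106 mol.
[diluted HCl] = 0.001106 / 0.01337 = 0.08272 M.
Dilution factor = 100.0/5.460 = 18.32, so [stock] = 0.08272 x 18.32 = 1.52 M.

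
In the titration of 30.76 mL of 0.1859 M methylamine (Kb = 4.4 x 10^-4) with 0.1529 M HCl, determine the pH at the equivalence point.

5.86

n(CH3NH2) = 0.1859 x 0.03076 = 0.005718 mol; V(HCl) at equivalence = 0.005718/0.1529 = 0.03740 L.
At equivalence the base is fully converted to CH3NH3+; total volume = 0.06816 L, so [CH3NH3+] = 0.005718/0.06816 = 0.08390 M.
Ka(CH3NH3+) = Kw/Kb = 1.0e-14 / 4.4 x 10^-4 = 2.27e-11.
[H^+] = sqrt(Ka x [CH3NH3+]) = sqrt(2.27e-11 x 0.08390) = 1.38e-6 M.
pH = -log(1.38e-6) = 5.86.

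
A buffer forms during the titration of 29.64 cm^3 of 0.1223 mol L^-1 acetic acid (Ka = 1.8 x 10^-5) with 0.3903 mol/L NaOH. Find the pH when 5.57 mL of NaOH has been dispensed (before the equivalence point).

Initial n(CH3COOH) = 0.1223 x 0.02964 = 0.003625 mol.
n(NaOH) added = 0.3903 x 0.005570 = 0.002174 mol, converting that many moles of CH3COOH to CH3COO-.
Remaining n(CH3COOH) = 0.001451 mol; n(CH3COO-) = 0.002174 mol.
By Henderson-Hasselbalch, pH = pKa + log([A^-]/[HA]) = 4.74 + log(0.002174/0.001451) = 4.74 + (+0.18) = 4.92.

4.92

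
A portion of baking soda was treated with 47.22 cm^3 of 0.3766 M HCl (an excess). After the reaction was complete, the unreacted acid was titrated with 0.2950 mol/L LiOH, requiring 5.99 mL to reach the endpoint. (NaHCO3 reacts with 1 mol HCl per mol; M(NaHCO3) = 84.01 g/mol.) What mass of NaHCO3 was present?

1.35 g

Total n(HCl) added = 0.3766 x 0.04722 = 0.01778 mol.
n(LiOH) used = 0.2950 x 0.005990 = 0.001767 mol, which equals the excess n(HCl).
So n(HCl) consumed by the sample = 0.01778 - 0.001767 = 0.01602 mol.
n(NaHCO3) = 0.01602 / 1 = 0.01602 mol.
mass = 0.01602 mol x 84.01 g/mol = 1.35 g.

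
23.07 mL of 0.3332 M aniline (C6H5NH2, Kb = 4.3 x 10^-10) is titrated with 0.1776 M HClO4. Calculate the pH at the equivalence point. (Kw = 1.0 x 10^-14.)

n(C6H5NH2) = 0.3332 x 0.02307 = 0.007687 mol; V(HClO4) at equivalence = 0.007687/0.1776 = 0.04328 L.
At equivalence the base is fully converted to C6H5NH3+; total volume = 0.06635 L, so [C6H5NH3+] = 0.007687/0.06635 = 0.1159 M.
Ka(C6H5NH3+) = Kw/Kb = 1.0e-14 / 4.3 x 10^-10 = 2.33e-5.
[H^+] = sqrt(Ka x [C6H5NH3+]) = sqrt(2.33e-5 x 0.1159) = 0.00164 M.
pH = -log(0.00164) = 2.78.

2.78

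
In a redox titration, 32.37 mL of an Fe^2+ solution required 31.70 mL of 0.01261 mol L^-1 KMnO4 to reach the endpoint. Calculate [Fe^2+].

0.0617 M

n(KMnO4) = 0.01261 x 0.03170 = 0.0003997 mol.
From the balanced equation, 1 mol KMnO4 reacts with 5 mol Fe^2+, so n(Fe^2+) = 0.0003997 x 5/1 = 0.001999 mol.
[Fe^2+] = 0.001999 / 0.03237 L = 0.0617 M.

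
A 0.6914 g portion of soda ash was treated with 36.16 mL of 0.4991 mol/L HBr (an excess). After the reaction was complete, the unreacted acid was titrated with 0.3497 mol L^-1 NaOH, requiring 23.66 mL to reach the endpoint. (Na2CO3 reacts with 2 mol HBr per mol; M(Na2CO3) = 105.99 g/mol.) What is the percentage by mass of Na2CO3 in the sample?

74.9%

Total n(HBr) added = 0.4991 x 0.03616 = 0.01805 mol.
n(NaOH) used = 0.3497 x 0.02366 = 0.008274 mol, which equals the excess n(HBr).
So n(HBr) consumed by the sample = 0.01805 - 0.008274 = 0.009774 mol.
n(Na2CO3) = 0.009774 / 2 = 0.004887 mol.
mass Na2CO3 = 0.004887 x 105.99 = 0.5179 g, so %Na2CO3 = 0.5179/0.6914 x 100 = 74.9%.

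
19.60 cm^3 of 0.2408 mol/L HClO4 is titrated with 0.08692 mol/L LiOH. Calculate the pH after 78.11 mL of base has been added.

n(acid) = 0.2408 x 0.01960 = 0.004720 mol; n(LiOH) added = 0.08692 x 0.07811 = 0.006789 mol.
Base is in excess by 0.006789 - 0.004720 = 0.002070 mol in a total volume of 0.09771 L.
[OH^-] = 0.002070/0.09771 = 0.02118 M, so pOH = 1.67 and pH = 14.00 - 1.67 = 12.33.

12.33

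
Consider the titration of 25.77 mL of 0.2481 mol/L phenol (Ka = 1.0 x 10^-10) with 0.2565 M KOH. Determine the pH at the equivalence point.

11.55

n(C6H5OH) = 0.2481 x 0.02577 = 0.006394 mol; V(KOH) at equivalence = 0.006394/0.2565 = 0.02493 L.
At equivalence all the acid is converted to C6H5O-; total volume = 0.02577 + 0.02493 = 0.05070 L, so [C6H5O-] = 0.006394/0.05070 = 0.1261 M.
Kb = Kw/Ka = 1.0e-14 / 1.0 x 10^-10 = 0.000100.
[OH^-] = sqrt(Kb x [C6H5O-]) = sqrt(0.000100 x 0.1261) = 0.00355 M.
pOH = 2.45, so pH = 14.00 - 2.45 = 11.55.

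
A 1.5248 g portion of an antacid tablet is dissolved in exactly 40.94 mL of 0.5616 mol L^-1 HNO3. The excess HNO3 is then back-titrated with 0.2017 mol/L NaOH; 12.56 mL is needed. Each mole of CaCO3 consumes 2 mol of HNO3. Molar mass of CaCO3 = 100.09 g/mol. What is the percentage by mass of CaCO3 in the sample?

Total n(HNO3) added = 0.5616 x 0.04094 = 0.02299 mol.
n(NaOH) used = 0.2017 x 0.01256 = 0.002533 mol, which equals the excess n(HNO3).
So n(HNO3) consumed by the sample = 0.02299 - 0.002533 = 0.02046 mol.
n(CaCO3) = 0.02046 / 2 = 0.01023 mol.
mass CaCO3 = 0.01023 x 100.09 = 1.024 g, so %CaCO3 = 1.024/1.5248 x 100 = 67.1%.

67.1%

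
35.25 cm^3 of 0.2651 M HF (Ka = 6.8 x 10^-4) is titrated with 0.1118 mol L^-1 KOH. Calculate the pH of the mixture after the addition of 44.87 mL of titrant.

3.23

Initial n(HF) = 0.2651 x 0.03525 = 0.009345 mol.
n(KOH) added = 0.1118 x 0.04487 = 0.005016 mol, converting that many moles of HF to F-.
Remaining n(HF) = 0.004328 mol; n(F-) = 0.005016 mol.
By Henderson-Hasselbalch, pH = pKa + log([A^-]/[HA]) = 3.17 + log(0.005016/0.004328) = 3.17 + (+0.06) = 3.23.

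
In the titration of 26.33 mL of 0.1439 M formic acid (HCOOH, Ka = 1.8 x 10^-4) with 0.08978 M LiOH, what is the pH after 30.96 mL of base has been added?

Initial n(HCOOH) = 0.1439 x 0.02633 = 0.003789 mol.
n(LiOH) added = 0.08978 x 0.03096 = 0.002780 mol, converting that many moles of HCOOH to HCOO-.
Remaining n(HCOOH) = 0.001009 mol; n(HCOO-) = 0.002780 mol.
By Henderson-Hasselbalch, pH = pKa + log([A^-]/[HA]) = 3.74 + log(0.002780/0.001009) = 3.74 + (+0.44) = 4.18.

4.18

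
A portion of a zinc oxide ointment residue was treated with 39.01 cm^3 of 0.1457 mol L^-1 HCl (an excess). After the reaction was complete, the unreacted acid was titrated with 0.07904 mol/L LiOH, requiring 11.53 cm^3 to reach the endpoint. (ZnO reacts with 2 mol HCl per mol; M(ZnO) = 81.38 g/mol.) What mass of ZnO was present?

0.194 g

Total n(HCl) added = 0.1457 x 0.03901 = 0.005684 mol.
n(LiOH) used = 0.07904 x 0.01153 = 0.0009113 mol, which equals the excess n(HCl).
So n(HCl) consumed by the sample = 0.005684 - 0.0009113 = 0.004772 mol.
n(ZnO) = 0.004772 / 2 = 0.002386 mol.
mass = 0.002386 mol x 81.38 g/mol = 0.194 g.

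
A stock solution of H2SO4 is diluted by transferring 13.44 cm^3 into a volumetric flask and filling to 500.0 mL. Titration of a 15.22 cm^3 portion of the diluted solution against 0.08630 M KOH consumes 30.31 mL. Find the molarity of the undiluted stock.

n(KOH) = 0.08630 x 0.03031 = 0.002616 mol.
n(H2SO4) in the aliquot = 0.002616 x 1/2 = 0.001308 mol.
[diluted H2SO4] = 0.001308 / 0.01522 = 0.08593 M.
Dilution factor = 500.0/13.44 = 37.20, so [stock] = 0.08593 x 37.20 = 3.20 M.

3.20 M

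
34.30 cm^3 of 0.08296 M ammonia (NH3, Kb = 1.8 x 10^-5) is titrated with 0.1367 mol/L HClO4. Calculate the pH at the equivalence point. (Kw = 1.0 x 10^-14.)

n(NH3) = 0.08296 x 0.03430 = 0.002846 mol; V(HClO4) at equivalence = 0.002846/0.1367 = 0.02082 L.
At equivalence the base is fully converted to NH4+; total volume = 0.05512 L, so [NH4+] = 0.002846/0.05512 = 0.05163 M.
Ka(NH4+) = Kw/Kb = 1.0e-14 / 1.8 x 10^-5 = 5.56e-10.
[H^+] = sqrt(Ka x [NH4+]) = sqrt(5.56e-10 x 0.05163) = 5.36e-6 M.
pH = -log(5.36e-6) = 5.27.

5.27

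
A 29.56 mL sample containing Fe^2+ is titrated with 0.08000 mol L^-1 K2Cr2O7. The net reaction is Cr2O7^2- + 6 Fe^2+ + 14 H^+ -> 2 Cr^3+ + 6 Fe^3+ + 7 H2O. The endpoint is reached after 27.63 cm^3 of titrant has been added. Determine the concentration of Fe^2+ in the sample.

0.449 M

n(K2Cr2O7) = 0.08000 x 0.02763 = 0.002210 mol.
From the balanced equation, 1 mol K2Cr2O7 reacts with 6 mol Fe^2+, so n(Fe^2+) = 0.002210 x 6/1 = 0.01326 mol.
[Fe^2+] = 0.01326 / 0.02956 L = 0.449 M.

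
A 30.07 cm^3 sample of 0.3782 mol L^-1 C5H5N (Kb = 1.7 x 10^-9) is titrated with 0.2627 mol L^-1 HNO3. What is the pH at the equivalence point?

n(C5H5N) = 0.3782 x 0.03007 = 0.01137 mol; V(HNO3) at equivalence = 0.01137/0.2627 = 0.04329 L.
At equivalence the base is fully converted to C5H5NH+; total volume = 0.07336 L, so [C5H5NH+] = 0.01137/0.07336 = 0.1550 M.
Ka(C5H5NH+) = Kw/Kb = 1.0e-14 / 1.7 x 10^-9 = 5.88e-6.
[H^+] = sqrt(Ka x [C5H5NH+]) = sqrt(5.88e-6 x 0.1550) = 0.000955 M.
pH = -log(0.000955) = 3.02.

3.02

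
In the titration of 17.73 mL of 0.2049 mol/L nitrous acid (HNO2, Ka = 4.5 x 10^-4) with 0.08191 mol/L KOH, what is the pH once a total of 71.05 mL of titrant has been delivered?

n(acid) = 0.2049 x 0.01773 = 0.003633 mol; n(KOH) added = 0.08191 x 0.07105 = 0.005820 mol.
Base is in excess by 0.005820 - 0.003633 = 0.002187 mol in a total volume of 0.08878 L.
[OH^-] = 0.002187/0.08878 = 0.02463 M, so pOH = 1.61 and pH = 14.00 - 1.61 = 12.39.

12.39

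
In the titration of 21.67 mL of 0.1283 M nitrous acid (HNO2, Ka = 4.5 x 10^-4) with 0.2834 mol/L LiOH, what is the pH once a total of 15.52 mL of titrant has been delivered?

n(acid) = 0.1283 x 0.02167 = 0.002780 mol; n(LiOH) added = 0.2834 x 0.01552 = 0.004398 mol.
Base is in excess by 0.004398 - 0.002780 = 0.001618 mol in a total volume of 0.03719 L.
[OH^-] = 0.001618/0.03719 = 0.04351 M, so pOH = 1.36 and pH = 14.00 - 1.36 = 12.64.

12.64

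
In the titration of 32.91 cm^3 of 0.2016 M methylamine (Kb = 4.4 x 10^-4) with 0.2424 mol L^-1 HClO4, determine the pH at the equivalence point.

5.80

n(CH3NH2) = 0.2016 x 0.03291 = 0.006635 mol; V(HClO4) at equivalence = 0.006635/0.2424 = 0.02737 L.
At equivalence the base is fully converted to CH3NH3+; total volume = 0.06028 L, so [CH3NH3+] = 0.006635/0.06028 = 0.1101 M.
Ka(CH3NH3+) = Kw/Kb = 1.0e-14 / 4.4 x 10^-4 = 2.27e-11.
[H^+] = sqrt(Ka x [CH3NH3+]) = sqrt(2.27e-11 x 0.1101) = 1.58e-6 M.
pH = -log(1.58e-6) = 5.80.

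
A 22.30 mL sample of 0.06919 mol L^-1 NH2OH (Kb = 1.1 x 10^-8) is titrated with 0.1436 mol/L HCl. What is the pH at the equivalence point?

n(NH2OH) = 0.06919 x 0.02230 = 0.001543 mol; V(HCl) at equivalence = 0.001543/0.1436 = 0.01074 L.
At equivalence the base is fully converted to NH3OH+; total volume = 0.03304 L, so [NH3OH+] = 0.001543/0.03304 = 0.04669 M.
Ka(NH3OH+) = Kw/Kb = 1.0e-14 / 1.1 x 10^-8 = 9.09e-7.
[H^+] = sqrt(Ka x [NH3OH+]) = sqrt(9.09e-7 x 0.04669) = 0.000206 M.
pH = -log(0.000206) = 3.69.

3.69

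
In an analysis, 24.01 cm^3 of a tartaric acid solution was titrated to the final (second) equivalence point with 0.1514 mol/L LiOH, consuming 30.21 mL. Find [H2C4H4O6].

n(LiOH) = 0.1514 x 0.03021 = 0.004574 mol.
At the final (second) equivalence point, 2 mol OH^- react per mol H2C4H4O6, so n(H2C4H4O6) = 0.004574 / 2 = 0.002287 mol.
[H2C4H4O6] = 0.002287 / 0.02401 L = 0.0952 M.

0.0952 M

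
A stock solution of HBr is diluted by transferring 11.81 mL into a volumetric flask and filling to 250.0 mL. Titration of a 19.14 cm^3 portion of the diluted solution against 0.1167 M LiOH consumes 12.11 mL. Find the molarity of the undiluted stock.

n(LiOH) = 0.1167 x 0.01211 = 0.001413 mol.
n(HBr) in the aliquot = 0.001413 mol.
[diluted HBr] = 0.001413 / 0.01914 = 0.07384 M.
Dilution factor = 250.0/11.81 = 21.17, so [stock] = 0.07384 x 21.17 = 1.56 M.

1.56 M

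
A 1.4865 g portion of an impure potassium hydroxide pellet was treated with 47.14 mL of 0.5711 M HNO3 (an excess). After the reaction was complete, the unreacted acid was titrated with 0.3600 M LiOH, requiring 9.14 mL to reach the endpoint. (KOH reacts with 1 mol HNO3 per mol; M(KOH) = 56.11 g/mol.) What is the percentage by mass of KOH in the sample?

89.2%

Total n(HNO3) added = 0.5711 x 0.04714 = 0.02692 mol.
n(LiOH) used = 0.3600 x 0.009140 = 0.003290 mol, which equals the excess n(HNO3).
So n(HNO3) consumed by the sample = 0.02692 - 0.003290 = 0.02363 mol.
n(KOH) = 0.02363 / 1 = 0.02363 mol.
mass KOH = 0.02363 x 56.11 = 1.326 g, so %KOH = 1.326/1.4865 x 100 = 89.2%.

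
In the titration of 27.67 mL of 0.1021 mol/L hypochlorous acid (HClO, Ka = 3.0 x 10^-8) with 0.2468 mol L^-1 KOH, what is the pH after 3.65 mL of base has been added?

7.19

Initial n(HClO) = 0.1021 x 0.02767 = 0.002825 mol.
n(KOH) added = 0.2468 x 0.003650 = 0.0009008 mol, converting that many moles of HClO to ClO-.
Remaining n(HClO) = 0.001924 mol; n(ClO-) = 0.0009008 mol.
By Henderson-Hasselbalch, pH = pKa + log([A^-]/[HA]) = 7.52 + log(0.0009008/0.001924) = 7.52 + (-0.33) = 7.19.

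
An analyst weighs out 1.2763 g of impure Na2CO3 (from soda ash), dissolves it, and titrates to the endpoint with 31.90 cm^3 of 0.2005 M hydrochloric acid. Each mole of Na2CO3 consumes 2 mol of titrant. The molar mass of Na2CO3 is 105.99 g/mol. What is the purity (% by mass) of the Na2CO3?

26.6%

n(HCl) = 0.2005 x 0.03190 = 0.006396 mol.
n(Na2CO3) = 0.006396 / 2 = 0.003198 mol.
mass of Na2CO3 = 0.003198 x 105.99 = 0.3390 g.
% purity = 0.3390 / 1.2763 x 100 = 26.6%.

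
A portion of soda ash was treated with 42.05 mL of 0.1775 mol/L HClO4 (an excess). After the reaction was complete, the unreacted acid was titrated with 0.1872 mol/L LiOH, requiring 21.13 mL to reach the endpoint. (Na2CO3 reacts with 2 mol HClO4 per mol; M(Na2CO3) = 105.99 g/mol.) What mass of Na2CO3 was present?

0.186 g

Total n(HClO4) added = 0.1775 x 0.04205 = 0.007464 mol.
n(LiOH) used = 0.1872 x 0.02113 = 0.003956 mol, which equals the excess n(HClO4).
So n(HClO4) consumed by the sample = 0.007464 - 0.003956 = 0.003508 mol.
n(Na2CO3) = 0.003508 / 2 = 0.001754 mol.
mass = 0.001754 mol x 105.99 g/mol = 0.186 g.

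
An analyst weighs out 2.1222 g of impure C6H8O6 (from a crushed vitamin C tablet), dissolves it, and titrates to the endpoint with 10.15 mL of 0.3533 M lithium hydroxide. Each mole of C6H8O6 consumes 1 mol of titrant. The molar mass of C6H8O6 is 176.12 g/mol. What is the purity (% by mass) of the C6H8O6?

n(LiOH) = 0.3533 x 0.01015 = 0.003586 mol.
n(C6H8O6) = 0.003586 / 1 = 0.003586 mol.
mass of C6H8O6 = 0.003586 x 176.12 = 0.6316 g.
% purity = 0.6316 / 2.1222 x 100 = 29.8%.

29.8%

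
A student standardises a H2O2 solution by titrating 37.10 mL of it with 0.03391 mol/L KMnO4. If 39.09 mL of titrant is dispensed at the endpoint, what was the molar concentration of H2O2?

n(KMnO4) = 0.03391 x 0.03909 = 0.001326 mol.
From the balanced equation, 2 mol KMnO4 reacts with 5 mol H2O2, so n(H2O2) = 0.001326 x 5/2 = 0.003314 mol.
[H2O2] = 0.003314 / 0.03710 L = 0.0893 M.

0.0893 M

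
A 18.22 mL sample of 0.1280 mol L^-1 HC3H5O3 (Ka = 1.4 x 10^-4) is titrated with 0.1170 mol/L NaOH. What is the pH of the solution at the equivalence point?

n(HC3H5O3) = 0.1280 x 0.01822 = 0.002332 mol; V(NaOH) at equivalence = 0.002332/0.1170 = 0.01993 L.
At equivalence all the acid is converted to C3H5O3-; total volume = 0.01822 + 0.01993 = 0.03815 L, so [C3H5O3-] = 0.002332/0.03815 = 0.06113 M.
Kb = Kw/Ka = 1.0e-14 / 1.4 x 10^-4 = 7.14e-11.
[OH^-] = sqrt(Kb x [C3H5O3-]) = sqrt(7.14e-11 x 0.06113) = 2.09e-6 M.
pOH = 5.68, so pH = 14.00 - 5.68 = 8.32.

8.32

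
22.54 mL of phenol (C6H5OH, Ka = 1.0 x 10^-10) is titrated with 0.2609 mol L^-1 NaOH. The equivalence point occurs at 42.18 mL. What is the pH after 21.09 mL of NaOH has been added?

21.09 mL is exactly half the equivalence volume (42.18/2), i.e. the half-equivalence point.
There, n(HA) = n(A^-), so pH = pKa = -log(1.0 x 10^-10) = 10.00.

10.00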